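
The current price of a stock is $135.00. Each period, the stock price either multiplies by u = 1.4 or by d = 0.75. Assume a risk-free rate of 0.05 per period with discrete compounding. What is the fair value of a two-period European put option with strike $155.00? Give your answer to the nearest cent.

Risk-neutral probability p = (1 + 0.05 − 0.75)/(1.4 − 0.75) = 0.3000/0.6500 = 0.4615
Terminal stock prices: S_uu = 264.6, S_ud = 141.8, S_dd = 75.94
Terminal payoffs (K − S): max(-109.6, 0) = 0, max(13.25, 0) = 13.25, max(79.06, 0) = 79.06
Node u (S = 189): V_u = 1/1.05·[0.4615·0.0000 + 0.5385·13.2500] = 6.7949
Node d (S = 101.2): V_d = 1/1.05·[0.4615·13.2500 + 0.5385·79.0625] = 46.3690
Node 0 (S = 135): V_0 = 1/1.05·[0.4615·6.7949 + 0.5385·46.3690] = 26.7658

$26.77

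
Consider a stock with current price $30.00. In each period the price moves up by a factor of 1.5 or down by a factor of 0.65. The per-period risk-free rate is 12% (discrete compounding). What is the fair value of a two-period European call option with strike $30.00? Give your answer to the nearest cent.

Risk-neutral probability p = (1 + 0.12 − 0.65)/(1.5 − 0.65) = 0.4700/0.8500 = 0.5529
Terminal stock prices: S_uu = 67.5, S_ud = 29.25, S_dd = 12.68
Terminal payoffs (S − K): max(37.5, 0) = 37.5, max(-0.75, 0) = 0, max(-17.32, 0) = 0
Node u (S = 45): V_u = 1/1.12·[0.5529·37.5000 + 0.4471·0.0000] = 18.5137
Node d (S = 19.5): V_d = 1/1.12·[0.5529·0.0000 + 0.4471·0.0000] = 0.0000
Node 0 (S = 30): V_0 = 1/1.12·[0.5529·18.5137 + 0.4471·0.0000] = 9.1401

$9.14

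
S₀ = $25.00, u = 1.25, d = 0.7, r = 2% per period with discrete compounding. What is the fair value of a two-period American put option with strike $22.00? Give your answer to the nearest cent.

Risk-neutral probability p = (1 + 0.02 − 0.7)/(1.25 − 0.7) = 0.3200/0.5500 = 0.5818
Terminal stock prices: S_uu = 39.06, S_ud = 21.88, S_dd = 12.25
Terminal payoffs (K − S): max(-17.06, 0) = 0, max(0.125, 0) = 0.125, max(9.75, 0) = 9.75
Node u (S = 31.25): continuation = 1/1.02·[0.5818·0.0000 + 0.4182·0.1250] = 0.0512; exercise value = 0.0000 ≤ continuation, so V_u = 0.0512
Node d (S = 17.5): continuation = 1/1.02·[0.5818·0.1250 + 0.4182·9.7500] = 4.0686; exercise value = 4.5000 > continuation, so V_d = 4.5000 (exercise)
Node 0 (S = 25): continuation = 1/1.02·[0.5818·0.0512 + 0.4182·4.5000] = 1.8742; exercise value = 0.0000 ≤ continuation, so V_0 = 1.8742

$1.87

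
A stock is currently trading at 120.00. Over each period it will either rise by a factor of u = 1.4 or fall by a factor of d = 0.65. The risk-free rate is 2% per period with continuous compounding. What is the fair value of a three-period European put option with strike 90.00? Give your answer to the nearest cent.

13.78

Risk-neutral probability p = (e^0.02 − 0.65)/(1.4 − 0.65) = 0.3702/0.7500 = 0.4936
Terminal stock prices: S_uuu = 329.3, S_uud = 152.9, S_udd = 70.98, S_ddd = 32.95
Terminal payoffs (K − S): max(-239.3, 0) = 0, max(-62.88, 0) = 0, max(19.02, 0) = 19.02, max(57.05, 0) = 57.05
Node uu (S = 235.2): V_uu = e^(−0.02)·[0.4936·0.0000 + 0.5064·0.0000] = 0.0000
Node ud (S = 109.2): V_ud = e^(−0.02)·[0.4936·0.0000 + 0.5064·19.0200] = 9.4410
Node dd (S = 50.7): V_dd = e^(−0.02)·[0.4936·19.0200 + 0.5064·57.0450] = 37.5179
Node u (S = 168): V_u = e^(−0.02)·[0.4936·0.0000 + 0.5064·9.4410] = 4.6862
Node d (S = 78): V_d = e^(−0.02)·[0.4936·9.4410 + 0.5064·37.5179] = 23.1906
Node 0 (S = 120): V_0 = e^(−0.02)·[0.4936·4.6862 + 0.5064·23.1906] = 13.7785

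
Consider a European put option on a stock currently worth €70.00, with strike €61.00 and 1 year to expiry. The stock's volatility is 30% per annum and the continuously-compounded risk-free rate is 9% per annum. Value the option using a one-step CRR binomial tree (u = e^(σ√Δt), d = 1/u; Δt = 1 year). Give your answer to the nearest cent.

€3.51

CRR parameters: u = e^(σ√Δt) = e^(0.3·√1) = 1.3499, d = 1/u = 0.7408
Per-period rate: rΔt = 0.09·1 = 0.09, so R = e^0.09 = 1.0942
Risk-neutral probability p = (e^0.09 − 0.7408)/(1.3499 − 0.7408) = 0.3534/0.6090 = 0.5802
Terminal stock prices: S_u = 94.49, S_d = 51.86
Terminal payoffs (K − S): max(-33.49, 0) = 0, max(9.143, 0) = 9.143
Node 0 (S = 70): V_0 = e^(−0.09)·[0.5802·0.0000 + 0.4198·9.1427] = 3.5079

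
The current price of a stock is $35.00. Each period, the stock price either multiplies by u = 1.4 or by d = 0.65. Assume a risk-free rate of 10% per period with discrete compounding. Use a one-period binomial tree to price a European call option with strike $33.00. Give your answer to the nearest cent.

Risk-neutral probability p = (1 + 0.1 − 0.65)/(1.4 − 0.65) = 0.4500/0.7500 = 0.6000
Terminal stock prices: S_u = 49, S_d = 22.75
Terminal payoffs (S − K): max(16, 0) = 16, max(-10.25, 0) = 0
Node 0 (S = 35): V_0 = 1/1.1·[0.6000·16.0000 + 0.4000·0.0000] = 8.7273

$8.73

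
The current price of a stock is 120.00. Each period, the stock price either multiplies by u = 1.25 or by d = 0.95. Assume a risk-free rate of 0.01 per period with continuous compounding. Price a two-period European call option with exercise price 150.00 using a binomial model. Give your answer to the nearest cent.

Risk-neutral probability p = (e^0.01 − 0.95)/(1.25 − 0.95) = 0.0601/0.3000 = 0.2002
Terminal stock prices: S_uu = 187.5, S_ud = 142.5, S_dd = 108.3
Terminal payoffs (S − K): max(37.5, 0) = 37.5, max(-7.5, 0) = 0, max(-41.7, 0) = 0
Node u (S = 150): V_u = e^(−0.01)·[0.2002·37.5000 + 0.7998·0.0000] = 7.4316
Node d (S = 114): V_d = e^(−0.01)·[0.2002·0.0000 + 0.7998·0.0000] = 0.0000
Node 0 (S = 120): V_0 = e^(−0.01)·[0.2002·7.4316 + 0.7998·0.0000] = 1.4728

1.47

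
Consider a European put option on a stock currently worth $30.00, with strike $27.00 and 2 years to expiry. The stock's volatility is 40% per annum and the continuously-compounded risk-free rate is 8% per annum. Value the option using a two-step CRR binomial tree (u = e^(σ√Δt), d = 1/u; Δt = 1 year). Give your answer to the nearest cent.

$2.85

CRR parameters: u = e^(σ√Δt) = e^(0.4·√1) = 1.4918, d = 1/u = 0.6703
Per-period rate: rΔt = 0.08·1 = 0.08, so R = e^0.08 = 1.0833
Risk-neutral probability p = (e^0.08 − 0.6703)/(1.4918 − 0.6703) = 0.4130/0.8215 = 0.5027
Terminal stock prices: S_uu = 66.77, S_ud = 30, S_dd = 13.48
Terminal payoffs (K − S): max(-39.77, 0) = 0, max(-3, 0) = 0, max(13.52, 0) = 13.52
Node u (S = 44.75): V_u = e^(−0.08)·[0.5027·0.0000 + 0.4973·0.0000] = 0.0000
Node d (S = 20.11): V_d = e^(−0.08)·[0.5027·0.0000 + 0.4973·13.5201] = 6.2067
Node 0 (S = 30): V_0 = e^(−0.08)·[0.5027·0.0000 + 0.4973·6.2067] = 2.8493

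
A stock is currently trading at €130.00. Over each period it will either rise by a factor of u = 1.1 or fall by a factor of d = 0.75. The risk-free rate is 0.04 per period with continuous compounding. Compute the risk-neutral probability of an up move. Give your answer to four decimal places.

p = 0.8309

Risk-neutral probability p = (e^0.04 − 0.75)/(1.1 − 0.75) = 0.2908/0.3500 = 0.8309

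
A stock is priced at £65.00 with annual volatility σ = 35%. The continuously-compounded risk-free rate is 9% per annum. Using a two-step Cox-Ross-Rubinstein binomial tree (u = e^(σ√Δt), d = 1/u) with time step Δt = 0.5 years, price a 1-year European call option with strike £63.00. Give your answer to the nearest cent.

£12.13

CRR parameters: u = e^(σ√Δt) = e^(0.35·√0.5) = 1.2808, d = 1/u = 0.7808
Per-period rate: rΔt = 0.09·0.5 = 0.045, so R = e^0.045 = 1.0460
Risk-neutral probability p = (e^0.045 − 0.7808)/(1.2808 − 0.7808) = 0.2653/0.5000 = 0.5305
Terminal stock prices: S_uu = 106.6, S_ud = 65, S_dd = 39.62
Terminal payoffs (S − K): max(43.63, 0) = 43.63, max(2, 0) = 2, max(-23.38, 0) = 0
Node u (S = 83.25): V_u = e^(−0.045)·[0.5305·43.6297 + 0.4695·2.0000] = 23.0244
Node d (S = 50.75): V_d = e^(−0.045)·[0.5305·2.0000 + 0.4695·0.0000] = 1.0143
Node 0 (S = 65): V_0 = e^(−0.045)·[0.5305·23.0244 + 0.4695·1.0143] = 12.1320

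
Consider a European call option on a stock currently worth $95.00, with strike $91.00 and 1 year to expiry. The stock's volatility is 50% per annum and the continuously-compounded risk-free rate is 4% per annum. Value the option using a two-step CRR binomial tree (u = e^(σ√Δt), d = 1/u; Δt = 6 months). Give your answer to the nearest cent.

$20.85

CRR parameters: u = e^(σ√Δt) = e^(0.5·√0.5) = 1.4241, d = 1/u = 0.7022
Per-period rate: rΔt = 0.04·0.5 = 0.02, so R = e^0.02 = 1.0202
Risk-neutral probability p = (e^0.02 − 0.7022)/(1.4241 − 0.7022) = 0.3180/0.7219 = 0.4405
Terminal stock prices: S_uu = 192.7, S_ud = 95, S_dd = 46.84
Terminal payoffs (S − K): max(101.7, 0) = 101.7, max(4, 0) = 4, max(-44.16, 0) = 0
Node u (S = 135.3): V_u = e^(−0.02)·[0.4405·101.6709 + 0.5595·4.0000] = 46.0932
Node d (S = 66.71): V_d = e^(−0.02)·[0.4405·4.0000 + 0.5595·0.0000] = 1.7271
Node 0 (S = 95): V_0 = e^(−0.02)·[0.4405·46.0932 + 0.5595·1.7271] = 20.8494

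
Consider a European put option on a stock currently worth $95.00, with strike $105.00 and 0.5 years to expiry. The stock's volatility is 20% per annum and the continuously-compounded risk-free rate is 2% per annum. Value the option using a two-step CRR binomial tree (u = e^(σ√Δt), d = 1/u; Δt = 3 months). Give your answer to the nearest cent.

$11.69

CRR parameters: u = e^(σ√Δt) = e^(0.2·√0.25) = 1.1052, d = 1/u = 0.9048
Per-period rate: rΔt = 0.02·0.25 = 0.005, so R = e^0.005 = 1.0050
Risk-neutral probability p = (e^0.005 − 0.9048)/(1.1052 − 0.9048) = 0.1002/0.2003 = 0.5000
Terminal stock prices: S_uu = 116, S_ud = 95, S_dd = 77.78
Terminal payoffs (K − S): max(-11.03, 0) = 0, max(10, 0) = 10, max(27.22, 0) = 27.22
Node u (S = 105): V_u = e^(−0.005)·[0.5000·0.0000 + 0.5000·10.0000] = 4.9746
Node d (S = 85.96): V_d = e^(−0.005)·[0.5000·10.0000 + 0.5000·27.2206] = 18.5168
Node 0 (S = 95): V_0 = e^(−0.005)·[0.5000·4.9746 + 0.5000·18.5168] = 11.6866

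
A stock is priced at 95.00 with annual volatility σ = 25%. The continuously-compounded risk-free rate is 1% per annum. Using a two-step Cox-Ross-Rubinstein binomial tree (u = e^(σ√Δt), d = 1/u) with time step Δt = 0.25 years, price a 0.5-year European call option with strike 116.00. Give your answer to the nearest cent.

1.36

CRR parameters: u = e^(σ√Δt) = e^(0.25·√0.25) = 1.1331, d = 1/u = 0.8825
Per-period rate: rΔt = 0.01·0.25 = 0.0025, so R = e^0.0025 = 1.0025
Risk-neutral probability p = (e^0.0025 − 0.8825)/(1.1331 − 0.8825) = 0.1200/0.2507 = 0.4788
Terminal stock prices: S_uu = 122, S_ud = 95, S_dd = 73.99
Terminal payoffs (S − K): max(5.982, 0) = 5.982, max(-21, 0) = 0, max(-42.01, 0) = 0
Node u (S = 107.6): V_u = e^(−0.0025)·[0.4788·5.9824 + 0.5212·0.0000] = 2.8571
Node d (S = 83.84): V_d = e^(−0.0025)·[0.4788·0.0000 + 0.5212·0.0000] = 0.0000
Node 0 (S = 95): V_0 = e^(−0.0025)·[0.4788·2.8571 + 0.5212·0.0000] = 1.3645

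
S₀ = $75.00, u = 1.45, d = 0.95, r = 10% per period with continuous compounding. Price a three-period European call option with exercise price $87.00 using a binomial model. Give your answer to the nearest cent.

$16.06

Risk-neutral probability p = (e^0.1 − 0.95)/(1.45 − 0.95) = 0.1552/0.5000 = 0.3103
Terminal stock prices: S_uuu = 228.6, S_uud = 149.8, S_udd = 98.15, S_ddd = 64.3
Terminal payoffs (S − K): max(141.6, 0) = 141.6, max(62.8, 0) = 62.8, max(11.15, 0) = 11.15, max(-22.7, 0) = 0
Node uu (S = 157.7): V_uu = e^(−0.1)·[0.3103·141.6469 + 0.6897·62.8031] = 78.9666
Node ud (S = 103.3): V_ud = e^(−0.1)·[0.3103·62.8031 + 0.6897·11.1469] = 24.5916
Node dd (S = 67.69): V_dd = e^(−0.1)·[0.3103·11.1469 + 0.6897·0.0000] = 3.1301
Node u (S = 108.8): V_u = e^(−0.1)·[0.3103·78.9666 + 0.6897·24.5916] = 37.5204
Node d (S = 71.25): V_d = e^(−0.1)·[0.3103·24.5916 + 0.6897·3.1301] = 8.8589
Node 0 (S = 75): V_0 = e^(−0.1)·[0.3103·37.5204 + 0.6897·8.8589] = 16.0642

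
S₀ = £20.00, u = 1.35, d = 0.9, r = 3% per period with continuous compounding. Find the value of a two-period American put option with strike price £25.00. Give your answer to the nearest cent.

£5.00

Risk-neutral probability p = (e^0.03 − 0.9)/(1.35 − 0.9) = 0.1305/0.4500 = 0.2899
Terminal stock prices: S_uu = 36.45, S_ud = 24.3, S_dd = 16.2
Terminal payoffs (K − S): max(-11.45, 0) = 0, max(0.7, 0) = 0.7, max(8.8, 0) = 8.8
Node u (S = 27): continuation = e^(−0.03)·[0.2899·0.0000 + 0.7101·0.7000] = 0.4824; exercise value = 0.0000 ≤ continuation, so V_u = 0.4824
Node d (S = 18): continuation = e^(−0.03)·[0.2899·0.7000 + 0.7101·8.8000] = 6.2611; exercise value = 7.0000 > continuation, so V_d = 7.0000 (exercise)
Node 0 (S = 20): continuation = e^(−0.03)·[0.2899·0.4824 + 0.7101·7.0000] = 4.9595; exercise value = 5.0000 > continuation, so V_0 = 5.0000 (exercise)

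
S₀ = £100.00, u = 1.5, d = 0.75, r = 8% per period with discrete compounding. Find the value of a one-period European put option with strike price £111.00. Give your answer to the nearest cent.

Risk-neutral probability p = (1 + 0.08 − 0.75)/(1.5 − 0.75) = 0.3300/0.7500 = 0.4400
Terminal stock prices: S_u = 150, S_d = 75
Terminal payoffs (K − S): max(-39, 0) = 0, max(36, 0) = 36
Node 0 (S = 100): V_0 = 1/1.08·[0.4400·0.0000 + 0.5600·36.0000] = 18.6667

£18.67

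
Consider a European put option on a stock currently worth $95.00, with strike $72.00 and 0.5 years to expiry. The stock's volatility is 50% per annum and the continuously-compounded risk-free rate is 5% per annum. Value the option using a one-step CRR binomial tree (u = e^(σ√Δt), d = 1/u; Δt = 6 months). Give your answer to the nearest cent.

$2.85

CRR parameters: u = e^(σ√Δt) = e^(0.5·√0.5) = 1.4241, d = 1/u = 0.7022
Per-period rate: rΔt = 0.05·0.5 = 0.025, so R = e^0.025 = 1.0253
Risk-neutral probability p = (e^0.025 − 0.7022)/(1.4241 − 0.7022) = 0.3231/0.7219 = 0.4476
Terminal stock prices: S_u = 135.3, S_d = 66.71
Terminal payoffs (K − S): max(-63.29, 0) = 0, max(5.292, 0) = 5.292
Node 0 (S = 95): V_0 = e^(−0.025)·[0.4476·0.0000 + 0.5524·5.2921] = 2.8512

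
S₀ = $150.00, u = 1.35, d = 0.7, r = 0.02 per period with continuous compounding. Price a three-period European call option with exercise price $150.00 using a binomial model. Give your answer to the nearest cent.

Risk-neutral probability p = (e^0.02 − 0.7)/(1.35 − 0.7) = 0.3202/0.6500 = 0.4926
Terminal stock prices: S_uuu = 369.1, S_uud = 191.4, S_udd = 99.22, S_ddd = 51.45
Terminal payoffs (S − K): max(219.1, 0) = 219.1, max(41.36, 0) = 41.36, max(-50.78, 0) = 0, max(-98.55, 0) = 0
Node uu (S = 273.4): V_uu = e^(−0.02)·[0.4926·219.0563 + 0.5074·41.3625] = 126.3452
Node ud (S = 141.8): V_ud = e^(−0.02)·[0.4926·41.3625 + 0.5074·0.0000] = 19.9724
Node dd (S = 73.5): V_dd = e^(−0.02)·[0.4926·0.0000 + 0.5074·0.0000] = 0.0000
Node u (S = 202.5): V_u = e^(−0.02)·[0.4926·126.3452 + 0.5074·19.9724] = 70.9404
Node d (S = 105): V_d = e^(−0.02)·[0.4926·19.9724 + 0.5074·0.0000] = 9.6439
Node 0 (S = 150): V_0 = e^(−0.02)·[0.4926·70.9404 + 0.5074·9.6439] = 39.0508

$39.05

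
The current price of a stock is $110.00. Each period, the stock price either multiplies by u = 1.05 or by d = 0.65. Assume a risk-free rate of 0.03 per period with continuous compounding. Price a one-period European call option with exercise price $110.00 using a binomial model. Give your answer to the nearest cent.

Risk-neutral probability p = (e^0.03 − 0.65)/(1.05 − 0.65) = 0.3805/0.4000 = 0.9511
Terminal stock prices: S_u = 115.5, S_d = 71.5
Terminal payoffs (S − K): max(5.5, 0) = 5.5, max(-38.5, 0) = 0
Node 0 (S = 110): V_0 = e^(−0.03)·[0.9511·5.5000 + 0.0489·0.0000] = 5.0766

$5.08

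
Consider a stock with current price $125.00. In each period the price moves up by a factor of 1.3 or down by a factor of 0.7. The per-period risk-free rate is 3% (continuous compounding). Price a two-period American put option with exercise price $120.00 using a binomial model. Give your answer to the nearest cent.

Risk-neutral probability p = (e^0.03 − 0.7)/(1.3 − 0.7) = 0.3305/0.6000 = 0.5508
Terminal stock prices: S_uu = 211.3, S_ud = 113.7, S_dd = 61.25
Terminal payoffs (K − S): max(-91.25, 0) = 0, max(6.25, 0) = 6.25, max(58.75, 0) = 58.75
Node u (S = 162.5): continuation = e^(−0.03)·[0.5508·0.0000 + 0.4492·6.2500] = 2.7248; exercise value = 0.0000 ≤ continuation, so V_u = 2.7248
Node d (S = 87.5): continuation = e^(−0.03)·[0.5508·6.2500 + 0.4492·58.7500] = 28.9535; exercise value = 32.5000 > continuation, so V_d = 32.5000 (exercise)
Node 0 (S = 125): continuation = e^(−0.03)·[0.5508·2.7248 + 0.4492·32.5000] = 15.6252; exercise value = 0.0000 ≤ continuation, so V_0 = 15.6252

$15.63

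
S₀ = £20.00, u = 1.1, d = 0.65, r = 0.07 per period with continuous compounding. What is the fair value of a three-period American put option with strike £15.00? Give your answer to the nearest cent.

Risk-neutral probability p = (e^0.07 − 0.65)/(1.1 − 0.65) = 0.4225/0.4500 = 0.9389
Terminal stock prices: S_uuu = 26.62, S_uud = 15.73, S_udd = 9.295, S_ddd = 5.492
Terminal payoffs (K − S): max(-11.62, 0) = 0, max(-0.73, 0) = 0, max(5.705, 0) = 5.705, max(9.508, 0) = 9.508
Node uu (S = 24.2): continuation = e^(−0.07)·[0.9389·0.0000 + 0.0611·0.0000] = 0.0000; exercise value = 0.0000 ≤ continuation, so V_uu = 0.0000
Node ud (S = 14.3): continuation = e^(−0.07)·[0.9389·0.0000 + 0.0611·5.7050] = 0.3250; exercise value = 0.7000 > continuation, so V_ud = 0.7000 (exercise)
Node dd (S = 8.45): continuation = e^(−0.07)·[0.9389·5.7050 + 0.0611·9.5075] = 5.5359; exercise value = 6.5500 > continuation, so V_dd = 6.5500 (exercise)
Node u (S = 22): continuation = e^(−0.07)·[0.9389·0.0000 + 0.0611·0.7000] = 0.0399; exercise value = 0.0000 ≤ continuation, so V_u = 0.0399
Node d (S = 13): continuation = e^(−0.07)·[0.9389·0.7000 + 0.0611·6.5500] = 0.9859; exercise value = 2.0000 > continuation, so V_d = 2.0000 (exercise)
Node 0 (S = 20): continuation = e^(−0.07)·[0.9389·0.0399 + 0.0611·2.0000] = 0.1488; exercise value = 0.0000 ≤ continuation, so V_0 = 0.1488

£0.15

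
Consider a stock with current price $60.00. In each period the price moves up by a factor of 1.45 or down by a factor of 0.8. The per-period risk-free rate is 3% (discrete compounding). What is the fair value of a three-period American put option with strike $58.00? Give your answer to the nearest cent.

Risk-neutral probability p = (1 + 0.03 − 0.8)/(1.45 − 0.8) = 0.2300/0.6500 = 0.3538
Terminal stock prices: S_uuu = 182.9, S_uud = 100.9, S_udd = 55.68, S_ddd = 30.72
Terminal payoffs (K − S): max(-124.9, 0) = 0, max(-42.92, 0) = 0, max(2.32, 0) = 2.32, max(27.28, 0) = 27.28
Node uu (S = 126.2): continuation = 1/1.03·[0.3538·0.0000 + 0.6462·0.0000] = 0.0000; exercise value = 0.0000 ≤ continuation, so V_uu = 0.0000
Node ud (S = 69.6): continuation = 1/1.03·[0.3538·0.0000 + 0.6462·2.3200] = 1.4554; exercise value = 0.0000 ≤ continuation, so V_ud = 1.4554
Node dd (S = 38.4): continuation = 1/1.03·[0.3538·2.3200 + 0.6462·27.2800] = 17.9107; exercise value = 19.6000 > continuation, so V_dd = 19.6000 (exercise)
Node u (S = 87): continuation = 1/1.03·[0.3538·0.0000 + 0.6462·1.4554] = 0.9130; exercise value = 0.0000 ≤ continuation, so V_u = 0.9130
Node d (S = 48): continuation = 1/1.03·[0.3538·1.4554 + 0.6462·19.6000] = 12.7957; exercise value = 10.0000 ≤ continuation, so V_d = 12.7957
Node 0 (S = 60): continuation = 1/1.03·[0.3538·0.9130 + 0.6462·12.7957] = 8.3409; exercise value = 0.0000 ≤ continuation, so V_0 = 8.3409

$8.34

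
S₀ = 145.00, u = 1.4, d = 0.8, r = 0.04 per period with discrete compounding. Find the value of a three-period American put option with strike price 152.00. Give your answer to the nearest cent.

Risk-neutral probability p = (1 + 0.04 − 0.8)/(1.4 − 0.8) = 0.2400/0.6000 = 0.4000
Terminal stock prices: S_uuu = 397.9, S_uud = 227.4, S_udd = 129.9, S_ddd = 74.24
Terminal payoffs (K − S): max(-245.9, 0) = 0, max(-75.36, 0) = 0, max(22.08, 0) = 22.08, max(77.76, 0) = 77.76
Node uu (S = 284.2): continuation = 1/1.04·[0.4000·0.0000 + 0.6000·0.0000] = 0.0000; exercise value = 0.0000 ≤ continuation, so V_uu = 0.0000
Node ud (S = 162.4): continuation = 1/1.04·[0.4000·0.0000 + 0.6000·22.0800] = 12.7385; exercise value = 0.0000 ≤ continuation, so V_ud = 12.7385
Node dd (S = 92.8): continuation = 1/1.04·[0.4000·22.0800 + 0.6000·77.7600] = 53.3538; exercise value = 59.2000 > continuation, so V_dd = 59.2000 (exercise)
Node u (S = 203): continuation = 1/1.04·[0.4000·0.0000 + 0.6000·12.7385] = 7.3491; exercise value = 0.0000 ≤ continuation, so V_u = 7.3491
Node d (S = 116): continuation = 1/1.04·[0.4000·12.7385 + 0.6000·59.2000] = 39.0533; exercise value = 36.0000 ≤ continuation, so V_d = 39.0533
Node 0 (S = 145): continuation = 1/1.04·[0.4000·7.3491 + 0.6000·39.0533] = 25.3573; exercise value = 7.0000 ≤ continuation, so V_0 = 25.3573

25.36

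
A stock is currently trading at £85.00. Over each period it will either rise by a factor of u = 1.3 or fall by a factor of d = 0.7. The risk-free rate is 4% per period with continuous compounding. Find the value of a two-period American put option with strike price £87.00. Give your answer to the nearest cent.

Risk-neutral probability p = (e^0.04 − 0.7)/(1.3 − 0.7) = 0.3408/0.6000 = 0.5680
Terminal stock prices: S_uu = 143.7, S_ud = 77.35, S_dd = 41.65
Terminal payoffs (K − S): max(-56.65, 0) = 0, max(9.65, 0) = 9.65, max(45.35, 0) = 45.35
Node u (S = 110.5): continuation = e^(−0.04)·[0.5680·0.0000 + 0.4320·9.6500] = 4.0052; exercise value = 0.0000 ≤ continuation, so V_u = 4.0052
Node d (S = 59.5): continuation = e^(−0.04)·[0.5680·9.6500 + 0.4320·45.3500] = 24.0887; exercise value = 27.5000 > continuation, so V_d = 27.5000 (exercise)
Node 0 (S = 85): continuation = e^(−0.04)·[0.5680·4.0052 + 0.4320·27.5000] = 13.5995; exercise value = 2.0000 ≤ continuation, so V_0 = 13.5995

£13.60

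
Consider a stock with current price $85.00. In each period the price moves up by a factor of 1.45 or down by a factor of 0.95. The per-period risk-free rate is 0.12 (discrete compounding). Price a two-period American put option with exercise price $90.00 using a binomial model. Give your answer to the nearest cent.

$5.45

Risk-neutral probability p = (1 + 0.12 − 0.95)/(1.45 − 0.95) = 0.1700/0.5000 = 0.3400
Terminal stock prices: S_uu = 178.7, S_ud = 117.1, S_dd = 76.71
Terminal payoffs (K − S): max(-88.71, 0) = 0, max(-27.09, 0) = 0, max(13.29, 0) = 13.29
Node u (S = 123.2): continuation = 1/1.12·[0.3400·0.0000 + 0.6600·0.0000] = 0.0000; exercise value = 0.0000 ≤ continuation, so V_u = 0.0000
Node d (S = 80.75): continuation = 1/1.12·[0.3400·0.0000 + 0.6600·13.2875] = 7.8301; exercise value = 9.2500 > continuation, so V_d = 9.2500 (exercise)
Node 0 (S = 85): continuation = 1/1.12·[0.3400·0.0000 + 0.6600·9.2500] = 5.4509; exercise value = 5.0000 ≤ continuation, so V_0 = 5.4509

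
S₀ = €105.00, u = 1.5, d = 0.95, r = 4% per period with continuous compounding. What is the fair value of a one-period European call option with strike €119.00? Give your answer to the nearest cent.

€6.11

Risk-neutral probability p = (e^0.04 − 0.95)/(1.5 − 0.95) = 0.0908/0.5500 = 0.1651
Terminal stock prices: S_u = 157.5, S_d = 99.75
Terminal payoffs (S − K): max(38.5, 0) = 38.5, max(-19.25, 0) = 0
Node 0 (S = 105): V_0 = e^(−0.04)·[0.1651·38.5000 + 0.8349·0.0000] = 6.1075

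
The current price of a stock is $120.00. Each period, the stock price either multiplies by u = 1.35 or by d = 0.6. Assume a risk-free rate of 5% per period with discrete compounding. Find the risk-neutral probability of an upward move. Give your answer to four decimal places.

p = 0.6000

Risk-neutral probability p = (1 + 0.05 − 0.6)/(1.35 − 0.6) = 0.4500/0.7500 = 0.6000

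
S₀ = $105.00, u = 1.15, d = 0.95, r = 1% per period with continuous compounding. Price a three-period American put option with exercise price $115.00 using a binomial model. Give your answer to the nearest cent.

Risk-neutral probability p = (e^0.01 − 0.95)/(1.15 − 0.95) = 0.0601/0.2000 = 0.3003
Terminal stock prices: S_uuu = 159.7, S_uud = 131.9, S_udd = 109, S_ddd = 90.02
Terminal payoffs (K − S): max(-44.69, 0) = 0, max(-16.92, 0) = 0, max(6.023, 0) = 6.023, max(24.98, 0) = 24.98
Node uu (S = 138.9): continuation = e^(−0.01)·[0.3003·0.0000 + 0.6997·0.0000] = 0.0000; exercise value = 0.0000 ≤ continuation, so V_uu = 0.0000
Node ud (S = 114.7): continuation = e^(−0.01)·[0.3003·0.0000 + 0.6997·6.0231] = 4.1727; exercise value = 0.2875 ≤ continuation, so V_ud = 4.1727
Node dd (S = 94.76): continuation = e^(−0.01)·[0.3003·6.0231 + 0.6997·24.9756] = 19.0932; exercise value = 20.2375 > continuation, so V_dd = 20.2375 (exercise)
Node u (S = 120.7): continuation = e^(−0.01)·[0.3003·0.0000 + 0.6997·4.1727] = 2.8908; exercise value = 0.0000 ≤ continuation, so V_u = 2.8908
Node d (S = 99.75): continuation = e^(−0.01)·[0.3003·4.1727 + 0.6997·20.2375] = 15.2607; exercise value = 15.2500 ≤ continuation, so V_d = 15.2607
Node 0 (S = 105): continuation = e^(−0.01)·[0.3003·2.8908 + 0.6997·15.2607] = 11.4317; exercise value = 10.0000 ≤ continuation, so V_0 = 11.4317

$11.43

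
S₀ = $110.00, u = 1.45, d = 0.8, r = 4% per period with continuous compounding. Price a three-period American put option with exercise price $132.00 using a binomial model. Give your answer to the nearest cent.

Risk-neutral probability p = (e^0.04 − 0.8)/(1.45 − 0.8) = 0.2408/0.6500 = 0.3705
Terminal stock prices: S_uuu = 335.3, S_uud = 185, S_udd = 102.1, S_ddd = 56.32
Terminal payoffs (K − S): max(-203.3, 0) = 0, max(-53.02, 0) = 0, max(29.92, 0) = 29.92, max(75.68, 0) = 75.68
Node uu (S = 231.3): continuation = e^(−0.04)·[0.3705·0.0000 + 0.6295·0.0000] = 0.0000; exercise value = 0.0000 ≤ continuation, so V_uu = 0.0000
Node ud (S = 127.6): continuation = e^(−0.04)·[0.3705·0.0000 + 0.6295·29.9200] = 18.0968; exercise value = 4.4000 ≤ continuation, so V_ud = 18.0968
Node dd (S = 70.4): continuation = e^(−0.04)·[0.3705·29.9200 + 0.6295·75.6800] = 56.4242; exercise value = 61.6000 > continuation, so V_dd = 61.6000 (exercise)
Node u (S = 159.5): continuation = e^(−0.04)·[0.3705·0.0000 + 0.6295·18.0968] = 10.9456; exercise value = 0.0000 ≤ continuation, so V_u = 10.9456
Node d (S = 88): continuation = e^(−0.04)·[0.3705·18.0968 + 0.6295·61.6000] = 43.6996; exercise value = 44.0000 > continuation, so V_d = 44.0000 (exercise)
Node 0 (S = 110): continuation = e^(−0.04)·[0.3705·10.9456 + 0.6295·44.0000] = 30.5090; exercise value = 22.0000 ≤ continuation, so V_0 = 30.5090

$30.51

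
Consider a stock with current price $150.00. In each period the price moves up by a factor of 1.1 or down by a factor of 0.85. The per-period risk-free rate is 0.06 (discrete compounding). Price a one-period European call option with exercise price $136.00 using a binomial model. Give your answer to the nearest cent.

$22.98

Risk-neutral probability p = (1 + 0.06 − 0.85)/(1.1 − 0.85) = 0.2100/0.2500 = 0.8400
Terminal stock prices: S_u = 165, S_d = 127.5
Terminal payoffs (S − K): max(29, 0) = 29, max(-8.5, 0) = 0
Node 0 (S = 150): V_0 = 1/1.06·[0.8400·29.0000 + 0.1600·0.0000] = 22.9811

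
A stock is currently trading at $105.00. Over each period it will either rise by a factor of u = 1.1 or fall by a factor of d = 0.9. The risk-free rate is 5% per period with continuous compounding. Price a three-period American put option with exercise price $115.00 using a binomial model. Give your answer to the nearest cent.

$10.00

Risk-neutral probability p = (e^0.05 − 0.9)/(1.1 − 0.9) = 0.1513/0.2000 = 0.7564
Terminal stock prices: S_uuu = 139.8, S_uud = 114.3, S_udd = 93.56, S_ddd = 76.55
Terminal payoffs (K − S): max(-24.76, 0) = 0, max(0.655, 0) = 0.655, max(21.44, 0) = 21.44, max(38.45, 0) = 38.45
Node uu (S = 127.1): continuation = e^(−0.05)·[0.7564·0.0000 + 0.2436·0.6550] = 0.1518; exercise value = 0.0000 ≤ continuation, so V_uu = 0.1518
Node ud (S = 104): continuation = e^(−0.05)·[0.7564·0.6550 + 0.2436·21.4450] = 5.4414; exercise value = 11.0500 > continuation, so V_ud = 11.0500 (exercise)
Node dd (S = 85.05): continuation = e^(−0.05)·[0.7564·21.4450 + 0.2436·38.4550] = 24.3414; exercise value = 29.9500 > continuation, so V_dd = 29.9500 (exercise)
Node u (S = 115.5): continuation = e^(−0.05)·[0.7564·0.1518 + 0.2436·11.0500] = 2.6702; exercise value = 0.0000 ≤ continuation, so V_u = 2.6702
Node d (S = 94.5): continuation = e^(−0.05)·[0.7564·11.0500 + 0.2436·29.9500] = 14.8914; exercise value = 20.5000 > continuation, so V_d = 20.5000 (exercise)
Node 0 (S = 105): continuation = e^(−0.05)·[0.7564·2.6702 + 0.2436·20.5000] = 6.6722; exercise value = 10.0000 > continuation, so V_0 = 10.0000 (exercise)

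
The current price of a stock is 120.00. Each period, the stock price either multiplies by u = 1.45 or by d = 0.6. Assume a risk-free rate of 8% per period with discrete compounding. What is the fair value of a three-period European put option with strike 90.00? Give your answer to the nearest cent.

11.17

Risk-neutral probability p = (1 + 0.08 − 0.6)/(1.45 − 0.6) = 0.4800/0.8500 = 0.5647
Terminal stock prices: S_uuu = 365.8, S_uud = 151.4, S_udd = 62.64, S_ddd = 25.92
Terminal payoffs (K − S): max(-275.8, 0) = 0, max(-61.38, 0) = 0, max(27.36, 0) = 27.36, max(64.08, 0) = 64.08
Node uu (S = 252.3): V_uu = 1/1.08·[0.5647·0.0000 + 0.4353·0.0000] = 0.0000
Node ud (S = 104.4): V_ud = 1/1.08·[0.5647·0.0000 + 0.4353·27.3600] = 11.0275
Node dd (S = 43.2): V_dd = 1/1.08·[0.5647·27.3600 + 0.4353·64.0800] = 40.1333
Node u (S = 174): V_u = 1/1.08·[0.5647·0.0000 + 0.4353·11.0275] = 4.4446
Node d (S = 72): V_d = 1/1.08·[0.5647·11.0275 + 0.4353·40.1333] = 21.9417
Node 0 (S = 120): V_0 = 1/1.08·[0.5647·4.4446 + 0.4353·21.9417] = 11.1676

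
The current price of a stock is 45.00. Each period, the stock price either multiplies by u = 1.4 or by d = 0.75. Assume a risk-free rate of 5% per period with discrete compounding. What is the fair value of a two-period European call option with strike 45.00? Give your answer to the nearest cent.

Risk-neutral probability p = (1 + 0.05 − 0.75)/(1.4 − 0.75) = 0.3000/0.6500 = 0.4615
Terminal stock prices: S_uu = 88.2, S_ud = 47.25, S_dd = 25.31
Terminal payoffs (S − K): max(43.2, 0) = 43.2, max(2.25, 0) = 2.25, max(-19.69, 0) = 0
Node u (S = 63): V_u = 1/1.05·[0.4615·43.2000 + 0.5385·2.2500] = 20.1429
Node d (S = 33.75): V_d = 1/1.05·[0.4615·2.2500 + 0.5385·0.0000] = 0.9890
Node 0 (S = 45): V_0 = 1/1.05·[0.4615·20.1429 + 0.5385·0.9890] = 9.3612

9.36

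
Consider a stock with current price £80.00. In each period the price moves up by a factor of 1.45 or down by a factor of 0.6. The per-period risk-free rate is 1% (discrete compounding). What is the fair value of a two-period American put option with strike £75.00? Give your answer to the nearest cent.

£15.16

Risk-neutral probability p = (1 + 0.01 − 0.6)/(1.45 − 0.6) = 0.4100/0.8500 = 0.4824
Terminal stock prices: S_uu = 168.2, S_ud = 69.6, S_dd = 28.8
Terminal payoffs (K − S): max(-93.2, 0) = 0, max(5.4, 0) = 5.4, max(46.2, 0) = 46.2
Node u (S = 116): continuation = 1/1.01·[0.4824·0.0000 + 0.5176·5.4000] = 2.7676; exercise value = 0.0000 ≤ continuation, so V_u = 2.7676
Node d (S = 48): continuation = 1/1.01·[0.4824·5.4000 + 0.5176·46.2000] = 26.2574; exercise value = 27.0000 > continuation, so V_d = 27.0000 (exercise)
Node 0 (S = 80): continuation = 1/1.01·[0.4824·2.7676 + 0.5176·27.0000] = 15.1598; exercise value = 0.0000 ≤ continuation, so V_0 = 15.1598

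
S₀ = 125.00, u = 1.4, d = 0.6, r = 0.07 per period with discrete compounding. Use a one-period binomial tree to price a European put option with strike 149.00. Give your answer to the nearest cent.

28.53

Risk-neutral probability p = (1 + 0.07 − 0.6)/(1.4 − 0.6) = 0.4700/0.8000 = 0.5875
Terminal stock prices: S_u = 175, S_d = 75
Terminal payoffs (K − S): max(-26, 0) = 0, max(74, 0) = 74
Node 0 (S = 125): V_0 = 1/1.07·[0.5875·0.0000 + 0.4125·74.0000] = 28.5280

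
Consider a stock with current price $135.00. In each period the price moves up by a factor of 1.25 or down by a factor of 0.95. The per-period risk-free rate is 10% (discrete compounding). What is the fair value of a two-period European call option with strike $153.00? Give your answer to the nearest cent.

Risk-neutral probability p = (1 + 0.1 − 0.95)/(1.25 − 0.95) = 0.1500/0.3000 = 0.5000
Terminal stock prices: S_uu = 210.9, S_ud = 160.3, S_dd = 121.8
Terminal payoffs (S − K): max(57.94, 0) = 57.94, max(7.312, 0) = 7.312, max(-31.16, 0) = 0
Node u (S = 168.8): V_u = 1/1.1·[0.5000·57.9375 + 0.5000·7.3125] = 29.6591
Node d (S = 128.2): V_d = 1/1.1·[0.5000·7.3125 + 0.5000·0.0000] = 3.3239
Node 0 (S = 135): V_0 = 1/1.1·[0.5000·29.6591 + 0.5000·3.3239] = 14.9923

$14.99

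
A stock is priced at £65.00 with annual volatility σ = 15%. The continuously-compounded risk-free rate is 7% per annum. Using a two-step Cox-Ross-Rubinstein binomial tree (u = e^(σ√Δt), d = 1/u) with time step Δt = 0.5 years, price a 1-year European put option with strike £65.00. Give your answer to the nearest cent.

CRR parameters: u = e^(σ√Δt) = e^(0.15·√0.5) = 1.1119, d = 1/u = 0.8994
Per-period rate: rΔt = 0.07·0.5 = 0.035, so R = e^0.035 = 1.0356
Risk-neutral probability p = (e^0.035 − 0.8994)/(1.1119 − 0.8994) = 0.1363/0.2125 = 0.6411
Terminal stock prices: S_uu = 80.36, S_ud = 65, S_dd = 52.58
Terminal payoffs (K − S): max(-15.36, 0) = 0, max(0, 0) = 0, max(12.42, 0) = 12.42
Node u (S = 72.27): V_u = e^(−0.035)·[0.6411·0.0000 + 0.3589·0.0000] = 0.0000
Node d (S = 58.46): V_d = e^(−0.035)·[0.6411·0.0000 + 0.3589·12.4242] = 4.3056
Node 0 (S = 65): V_0 = e^(−0.035)·[0.6411·0.0000 + 0.3589·4.3056] = 1.4921

£1.49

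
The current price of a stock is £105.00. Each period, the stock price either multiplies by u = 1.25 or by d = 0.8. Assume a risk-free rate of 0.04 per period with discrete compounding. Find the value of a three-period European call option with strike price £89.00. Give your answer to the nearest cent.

£30.61

Risk-neutral probability p = (1 + 0.04 − 0.8)/(1.25 − 0.8) = 0.2400/0.4500 = 0.5333
Terminal stock prices: S_uuu = 205.1, S_uud = 131.2, S_udd = 84, S_ddd = 53.76
Terminal payoffs (S − K): max(116.1, 0) = 116.1, max(42.25, 0) = 42.25, max(-5, 0) = 0, max(-35.24, 0) = 0
Node uu (S = 164.1): V_uu = 1/1.04·[0.5333·116.0781 + 0.4667·42.2500] = 78.4856
Node ud (S = 105): V_ud = 1/1.04·[0.5333·42.2500 + 0.4667·0.0000] = 21.6667
Node dd (S = 67.2): V_dd = 1/1.04·[0.5333·0.0000 + 0.4667·0.0000] = 0.0000
Node u (S = 131.2): V_u = 1/1.04·[0.5333·78.4856 + 0.4667·21.6667] = 49.9712
Node d (S = 84): V_d = 1/1.04·[0.5333·21.6667 + 0.4667·0.0000] = 11.1111
Node 0 (S = 105): V_0 = 1/1.04·[0.5333·49.9712 + 0.4667·11.1111] = 30.6120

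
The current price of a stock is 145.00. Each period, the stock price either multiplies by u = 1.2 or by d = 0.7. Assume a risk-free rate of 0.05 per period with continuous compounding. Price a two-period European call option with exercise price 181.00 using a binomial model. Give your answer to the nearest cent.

Risk-neutral probability p = (e^0.05 − 0.7)/(1.2 − 0.7) = 0.3513/0.5000 = 0.7025
Terminal stock prices: S_uu = 208.8, S_ud = 121.8, S_dd = 71.05
Terminal payoffs (S − K): max(27.8, 0) = 27.8, max(-59.2, 0) = 0, max(-110, 0) = 0
Node u (S = 174): V_u = e^(−0.05)·[0.7025·27.8000 + 0.2975·0.0000] = 18.5782
Node d (S = 101.5): V_d = e^(−0.05)·[0.7025·0.0000 + 0.2975·0.0000] = 0.0000
Node 0 (S = 145): V_0 = e^(−0.05)·[0.7025·18.5782 + 0.2975·0.0000] = 12.4154

12.42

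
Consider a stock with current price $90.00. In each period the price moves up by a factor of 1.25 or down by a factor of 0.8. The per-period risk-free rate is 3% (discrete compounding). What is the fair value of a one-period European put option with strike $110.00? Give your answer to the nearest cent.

$18.04

Risk-neutral probability p = (1 + 0.03 − 0.8)/(1.25 − 0.8) = 0.2300/0.4500 = 0.5111
Terminal stock prices: S_u = 112.5, S_d = 72
Terminal payoffs (K − S): max(-2.5, 0) = 0, max(38, 0) = 38
Node 0 (S = 90): V_0 = 1/1.03·[0.5111·0.0000 + 0.4889·38.0000] = 18.0367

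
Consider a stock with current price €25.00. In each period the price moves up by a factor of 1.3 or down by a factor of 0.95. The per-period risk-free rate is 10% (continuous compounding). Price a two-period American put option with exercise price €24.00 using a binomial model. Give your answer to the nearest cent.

€0.36

Risk-neutral probability p = (e^0.1 − 0.95)/(1.3 − 0.95) = 0.1552/0.3500 = 0.4433
Terminal stock prices: S_uu = 42.25, S_ud = 30.88, S_dd = 22.56
Terminal payoffs (K − S): max(-18.25, 0) = 0, max(-6.875, 0) = 0, max(1.438, 0) = 1.438
Node u (S = 32.5): continuation = e^(−0.1)·[0.4433·0.0000 + 0.5567·0.0000] = 0.0000; exercise value = 0.0000 ≤ continuation, so V_u = 0.0000
Node d (S = 23.75): continuation = e^(−0.1)·[0.4433·0.0000 + 0.5567·1.4375] = 0.7240; exercise value = 0.2500 ≤ continuation, so V_d = 0.7240
Node 0 (S = 25): continuation = e^(−0.1)·[0.4433·0.0000 + 0.5567·0.7240] = 0.3647; exercise value = 0.0000 ≤ continuation, so V_0 = 0.3647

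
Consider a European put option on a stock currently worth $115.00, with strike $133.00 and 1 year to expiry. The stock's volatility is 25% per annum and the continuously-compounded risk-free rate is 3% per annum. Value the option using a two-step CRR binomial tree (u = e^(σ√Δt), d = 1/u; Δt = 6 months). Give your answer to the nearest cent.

$21.49

CRR parameters: u = e^(σ√Δt) = e^(0.25·√0.5) = 1.1934, d = 1/u = 0.8380
Per-period rate: rΔt = 0.03·0.5 = 0.015, so R = e^0.015 = 1.0151
Risk-neutral probability p = (e^0.015 − 0.8380)/(1.1934 − 0.8380) = 0.1771/0.3554 = 0.4984
Terminal stock prices: S_uu = 163.8, S_ud = 115, S_dd = 80.75
Terminal payoffs (K − S): max(-30.77, 0) = 0, max(18, 0) = 18, max(52.25, 0) = 52.25
Node u (S = 137.2): V_u = e^(−0.015)·[0.4984·0.0000 + 0.5016·18.0000] = 8.8936
Node d (S = 96.37): V_d = e^(−0.015)·[0.4984·18.0000 + 0.5016·52.2483] = 34.6537
Node 0 (S = 115): V_0 = e^(−0.015)·[0.4984·8.8936 + 0.5016·34.6537] = 21.4889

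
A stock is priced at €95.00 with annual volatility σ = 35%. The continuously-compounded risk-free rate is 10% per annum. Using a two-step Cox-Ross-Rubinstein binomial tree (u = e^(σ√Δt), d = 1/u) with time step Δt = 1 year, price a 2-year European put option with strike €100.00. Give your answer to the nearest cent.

CRR parameters: u = e^(σ√Δt) = e^(0.35·√1) = 1.4191, d = 1/u = 0.7047
Per-period rate: rΔt = 0.1·1 = 0.1, so R = e^0.1 = 1.1052
Risk-neutral probability p = (e^0.1 − 0.7047)/(1.4191 − 0.7047) = 0.4005/0.7144 = 0.5606
Terminal stock prices: S_uu = 191.3, S_ud = 95, S_dd = 47.18
Terminal payoffs (K − S): max(-91.31, 0) = 0, max(5, 0) = 5, max(52.82, 0) = 52.82
Node u (S = 134.8): V_u = e^(−0.1)·[0.5606·0.0000 + 0.4394·5.0000] = 1.9879
Node d (S = 66.95): V_d = e^(−0.1)·[0.5606·5.0000 + 0.4394·52.8244] = 23.5384
Node 0 (S = 95): V_0 = e^(−0.1)·[0.5606·1.9879 + 0.4394·23.5384] = 10.3668

€10.37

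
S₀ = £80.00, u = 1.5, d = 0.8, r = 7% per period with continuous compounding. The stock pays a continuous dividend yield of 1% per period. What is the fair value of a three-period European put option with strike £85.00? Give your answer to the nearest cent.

Per-period risk-free factor R = e^0.07 = 1.0725; dividend-adjusted growth = e^(0.07−0.01) = 1.0618.
Risk-neutral probability p = (1.0618 − 0.8)/(1.5 − 0.8) = 0.2618/0.7000 = 0.3741
Terminal stock prices: S_uuu = 270, S_uud = 144, S_udd = 76.8, S_ddd = 40.96
Terminal payoffs (K − S): max(-185, 0) = 0, max(-59, 0) = 0, max(8.2, 0) = 8.2, max(44.04, 0) = 44.04
Node uu (S = 180): V_uu = e^(−0.07)·[0.3741·0.0000 + 0.6259·0.0000] = 0.0000
Node ud (S = 96): V_ud = e^(−0.07)·[0.3741·0.0000 + 0.6259·8.2000] = 4.7858
Node dd (S = 51.2): V_dd = e^(−0.07)·[0.3741·8.2000 + 0.6259·44.0400] = 28.5629
Node u (S = 120): V_u = e^(−0.07)·[0.3741·0.0000 + 0.6259·4.7858] = 2.7931
Node d (S = 64): V_d = e^(−0.07)·[0.3741·4.7858 + 0.6259·28.5629] = 18.3393
Node 0 (S = 80): V_0 = e^(−0.07)·[0.3741·2.7931 + 0.6259·18.3393] = 11.6775

£11.68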